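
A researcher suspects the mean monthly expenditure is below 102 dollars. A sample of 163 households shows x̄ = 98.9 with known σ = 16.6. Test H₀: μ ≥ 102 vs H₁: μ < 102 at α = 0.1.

z = -2.384. Critical value: -1.28. Reject H₀.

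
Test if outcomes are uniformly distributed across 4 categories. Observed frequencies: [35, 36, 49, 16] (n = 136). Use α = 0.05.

Expected = 34 each. χ² = Σ(O-E)²/E = 16.294. df = 3, critical value = 7.815. Reject H₀.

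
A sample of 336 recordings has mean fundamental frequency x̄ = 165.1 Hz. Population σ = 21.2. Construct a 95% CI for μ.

CI = x̄ ± z*(σ/√n) = 165.1 ± 1.96(21.2/√336) = 165.1 ± 2.27 = (162.83, 167.37)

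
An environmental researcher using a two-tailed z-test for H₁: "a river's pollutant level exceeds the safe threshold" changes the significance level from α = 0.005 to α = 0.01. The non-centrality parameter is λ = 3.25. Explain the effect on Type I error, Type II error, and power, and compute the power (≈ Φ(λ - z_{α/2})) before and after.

Increasing α from 0.005 to 0.01:
• Type I error rate increases (α is the Type I rate by definition).
• Critical value moves from z_{α/2} = 2.807 to 2.576, so power = Φ(λ - z_{α/2}) goes from Φ(3.25 - 2.807) = 0.671 to Φ(3.25 - 2.576) = 0.75.
• Type II error rate β = 1 - power therefore decreases (0.329 → 0.25).
Appropriate when false negatives are costly — here, allowing unsafe pollution to continue.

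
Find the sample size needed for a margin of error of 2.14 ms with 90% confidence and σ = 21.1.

n = (z*σ/E)² = (1.645×21.1/2.14)² = 263.1 → n = 264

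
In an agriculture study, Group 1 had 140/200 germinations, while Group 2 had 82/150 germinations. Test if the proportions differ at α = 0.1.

p̂₁ = 0.7, p̂₂ = 0.547, pooled p̂ = 0.634. z = 2.947. Critical: ±1.645. Reject H₀.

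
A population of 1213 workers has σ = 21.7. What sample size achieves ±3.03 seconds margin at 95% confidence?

Without FPC: n₀ = (1.96×21.7/3.03)² = 197.036. With FPC: n = n₀N/(n₀+N-1) = 169.6 → n = 170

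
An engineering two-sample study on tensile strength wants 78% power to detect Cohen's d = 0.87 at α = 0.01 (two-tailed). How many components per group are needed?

z_{α/2} = 2.576, z_β = Φ⁻¹(0.78) = 0.772. For large effect (d = 0.87): n per group = 2(z_{α/2} + z_β)²/d² = 2(2.576 + 0.772)²/0.87² = 29.6 → 30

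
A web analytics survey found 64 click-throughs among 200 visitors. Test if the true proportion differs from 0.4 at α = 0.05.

p̂ = 0.32, p₀ = 0.4. z = (p̂ - p₀)/√(p₀(1-p₀)/n) = -2.309. Critical: ±1.96. Reject H₀.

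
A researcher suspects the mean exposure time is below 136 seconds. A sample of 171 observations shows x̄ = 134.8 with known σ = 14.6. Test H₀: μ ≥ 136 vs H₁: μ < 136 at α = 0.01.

z = -1.075. Critical value: -2.33. Fail to reject H₀.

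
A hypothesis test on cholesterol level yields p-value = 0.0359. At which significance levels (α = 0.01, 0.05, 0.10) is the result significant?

p = 0.0359. Significant at: α = 0.05, 0.1.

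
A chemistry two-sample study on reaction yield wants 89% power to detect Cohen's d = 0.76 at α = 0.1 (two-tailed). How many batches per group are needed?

z_{α/2} = 1.645, z_β = Φ⁻¹(0.89) = 1.227. For medium effect (d = 0.76): n per group = 2(z_{α/2} + z_β)²/d² = 2(1.645 + 1.227)²/0.76² = 28.6 → 29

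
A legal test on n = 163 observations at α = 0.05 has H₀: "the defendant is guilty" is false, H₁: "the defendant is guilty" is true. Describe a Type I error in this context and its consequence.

Type I error: rejecting H₀ when it is true — concluding that the defendant is guilty when in fact it is not. Consequence: convicting an innocent person.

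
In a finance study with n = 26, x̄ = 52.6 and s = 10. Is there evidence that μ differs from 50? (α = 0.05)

t = (x̄ - μ₀)/(s/√n) = (52.6 - 50)/(10/√26) = 1.326. df = 25, critical t = ±2.06. Fail to reject H₀.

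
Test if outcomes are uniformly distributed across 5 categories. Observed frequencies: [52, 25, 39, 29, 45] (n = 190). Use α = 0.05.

Expected = 38 each. χ² = Σ(O-E)²/E = 13.053. df = 4, critical value = 9.488. Reject H₀.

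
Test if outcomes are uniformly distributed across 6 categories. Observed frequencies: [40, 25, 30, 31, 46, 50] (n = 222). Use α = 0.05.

Expected = 37 each. χ² = Σ(O-E)²/E = 13.189. df = 5, critical value = 11.07. Reject H₀.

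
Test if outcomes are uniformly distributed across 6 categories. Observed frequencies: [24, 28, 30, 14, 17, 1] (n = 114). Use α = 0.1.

Expected = 19 each. χ² = Σ(O-E)²/E = 30.526. df = 5, critical value = 9.236. Reject H₀.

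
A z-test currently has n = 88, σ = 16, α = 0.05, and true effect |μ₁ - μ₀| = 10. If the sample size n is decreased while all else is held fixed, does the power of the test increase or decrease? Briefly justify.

Power decreases: a smaller n inflates the standard error σ/√n, pulling the sampling distribution under H₁ back toward the critical value.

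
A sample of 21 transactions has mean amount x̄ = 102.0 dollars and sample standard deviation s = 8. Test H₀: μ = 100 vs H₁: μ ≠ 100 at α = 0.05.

t = (x̄ - μ₀)/(s/√n) = (102.0 - 100)/(8/√21) = 1.146. df = 20, critical t = ±2.086. Fail to reject H₀.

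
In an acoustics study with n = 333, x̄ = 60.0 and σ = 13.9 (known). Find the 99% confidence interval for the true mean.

CI = x̄ ± z*(σ/√n) = 60.0 ± 2.576(13.9/√333) = 60.0 ± 1.96 = (58.04, 61.96)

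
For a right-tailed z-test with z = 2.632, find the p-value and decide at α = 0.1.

p = P(Z > 2.632) = 1 - Φ(2.632) ≈ 0.0042. Since p < 0.1, reject H₀ (significant) at α = 0.1.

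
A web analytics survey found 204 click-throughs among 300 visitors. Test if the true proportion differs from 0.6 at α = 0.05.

p̂ = 0.68, p₀ = 0.6. z = (p̂ - p₀)/√(p₀(1-p₀)/n) = 2.828. Critical: ±1.96. Reject H₀.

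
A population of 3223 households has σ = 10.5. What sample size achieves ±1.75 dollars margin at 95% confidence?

Without FPC: n₀ = (1.96×10.5/1.75)² = 138.298. With FPC: n = n₀N/(n₀+N-1) = 132.6 → n = 133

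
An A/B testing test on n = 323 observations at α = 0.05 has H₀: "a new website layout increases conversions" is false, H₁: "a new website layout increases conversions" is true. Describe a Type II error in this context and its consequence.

Type II error: failing to reject H₀ when it is false — concluding that a new website layout increases conversions is not supported when in fact it is. Consequence: discarding a layout that would have improved conversions — lost revenue.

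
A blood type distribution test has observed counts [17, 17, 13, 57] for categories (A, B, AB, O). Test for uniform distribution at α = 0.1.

Expected = 26 each. χ² = Σ(O-E)²/E = 49.692. df = 3, critical value = 6.251. Reject H₀.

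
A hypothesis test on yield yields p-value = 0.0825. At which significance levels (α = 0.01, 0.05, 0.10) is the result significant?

p = 0.0825. Significant at: α = 0.1.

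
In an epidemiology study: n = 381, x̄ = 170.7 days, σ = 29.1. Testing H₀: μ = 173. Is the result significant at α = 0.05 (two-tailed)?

z = (170.7 - 173)/(29.1/√381) = -1.543. Since |z| ≤ 1.96, not significant at α = 0.05.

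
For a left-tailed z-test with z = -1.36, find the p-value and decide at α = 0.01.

p = P(Z < -1.36) = Φ(-1.36) ≈ 0.0869. Since p ≥ 0.01, fail to reject H₀ (not significant) at α = 0.01.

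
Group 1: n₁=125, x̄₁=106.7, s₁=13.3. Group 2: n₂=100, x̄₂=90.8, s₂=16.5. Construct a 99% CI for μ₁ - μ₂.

Difference = 15.9. SE = √(13.3²/125 + 16.5²/100) = 2.034. CI = (10.66, 21.14)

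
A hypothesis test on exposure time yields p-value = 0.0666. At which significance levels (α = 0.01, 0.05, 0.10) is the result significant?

p = 0.0666. Significant at: α = 0.1.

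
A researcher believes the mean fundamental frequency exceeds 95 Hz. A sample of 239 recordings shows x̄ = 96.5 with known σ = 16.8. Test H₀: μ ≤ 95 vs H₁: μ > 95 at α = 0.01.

z = 1.38. Critical value: 2.33. Fail to reject H₀.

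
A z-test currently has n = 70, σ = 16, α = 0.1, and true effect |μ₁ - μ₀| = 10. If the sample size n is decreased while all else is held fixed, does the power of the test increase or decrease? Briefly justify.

Power decreases: a smaller n inflates the standard error σ/√n, pulling the sampling distribution under H₁ back toward the critical value.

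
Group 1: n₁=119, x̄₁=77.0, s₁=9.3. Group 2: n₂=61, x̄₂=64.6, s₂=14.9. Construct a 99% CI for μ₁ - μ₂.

Difference = 12.4. SE = √(9.3²/119 + 14.9²/61) = 2.09. CI = (7.02, 17.78)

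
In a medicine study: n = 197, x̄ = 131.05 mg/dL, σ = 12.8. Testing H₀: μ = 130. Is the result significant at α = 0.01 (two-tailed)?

z = (131.05 - 130)/(12.8/√197) = 1.151. Since |z| ≤ 2.576, not significant at α = 0.01.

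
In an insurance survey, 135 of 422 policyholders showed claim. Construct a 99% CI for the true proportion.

p̂ = 0.32. CI = p̂ ± z*√(p̂(1-p̂)/n) = (0.261, 0.378)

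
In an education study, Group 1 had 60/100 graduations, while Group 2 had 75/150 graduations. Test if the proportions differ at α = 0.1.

p̂₁ = 0.6, p̂₂ = 0.5, pooled p̂ = 0.54. z = 1.554. Critical: ±1.645. Fail to reject H₀.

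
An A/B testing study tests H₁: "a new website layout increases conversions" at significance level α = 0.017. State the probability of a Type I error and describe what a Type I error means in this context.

P(Type I error) = α = 0.017. A Type I error is rejecting H₀ when H₀ is actually true (false positive) — here, concluding that a new website layout increases conversions when in fact this is not the case. Consequence: rolling out a layout that doesn't actually help — wasted engineering effort.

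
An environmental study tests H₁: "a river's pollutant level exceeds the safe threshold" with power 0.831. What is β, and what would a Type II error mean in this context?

β = 1 - power = 1 - 0.831 = 0.169. A Type II error is failing to reject H₀ when H₀ is false (false negative) — here, failing to conclude that a river's pollutant level exceeds the safe threshold when in fact it is true. Consequence: allowing unsafe pollution to continue.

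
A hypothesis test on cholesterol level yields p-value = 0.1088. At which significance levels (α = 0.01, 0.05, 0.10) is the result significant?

p = 0.1088. Not significant at any of the given levels.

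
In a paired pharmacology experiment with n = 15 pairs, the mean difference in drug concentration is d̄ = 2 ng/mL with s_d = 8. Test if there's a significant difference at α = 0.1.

t = d̄/(s_d/√n) = 2/(8/√15) = 0.968. df = 14, critical t = ±1.761. Fail to reject H₀.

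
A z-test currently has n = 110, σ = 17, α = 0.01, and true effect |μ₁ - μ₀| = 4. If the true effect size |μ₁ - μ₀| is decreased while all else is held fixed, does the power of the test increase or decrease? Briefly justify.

Power decreases: a smaller true effect decreases the non-centrality λ = |μ₁ - μ₀|/(σ/√n).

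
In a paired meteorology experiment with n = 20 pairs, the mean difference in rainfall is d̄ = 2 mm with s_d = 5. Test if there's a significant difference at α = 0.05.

t = d̄/(s_d/√n) = 2/(5/√20) = 1.789. df = 19, critical t = ±2.093. Fail to reject H₀.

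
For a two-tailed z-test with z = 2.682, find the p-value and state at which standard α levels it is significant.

p = 2·P(Z > |2.682|) = 2·(1 - Φ(2.682)) ≈ 0.0073. Significant at α = 0.1; Significant at α = 0.05; Significant at α = 0.01.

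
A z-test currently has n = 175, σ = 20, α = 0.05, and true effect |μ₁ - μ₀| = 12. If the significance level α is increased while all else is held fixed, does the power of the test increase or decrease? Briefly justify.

Power increases: a larger α lowers the critical value, so more of the H₁ sampling distribution falls in the rejection region.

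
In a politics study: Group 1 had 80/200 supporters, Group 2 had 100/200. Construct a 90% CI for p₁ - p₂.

p̂₁ = 0.4, p̂₂ = 0.5. Difference = -0.1. CI = (-0.181, -0.019)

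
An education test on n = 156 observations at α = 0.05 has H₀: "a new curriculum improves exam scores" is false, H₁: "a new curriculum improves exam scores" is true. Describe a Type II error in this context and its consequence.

Type II error: failing to reject H₀ when it is false — concluding that a new curriculum improves exam scores is not supported when in fact it is. Consequence: keeping the old curriculum when the new one would have helped students.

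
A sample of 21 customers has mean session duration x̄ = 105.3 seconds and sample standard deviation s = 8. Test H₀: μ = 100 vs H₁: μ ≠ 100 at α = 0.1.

t = (x̄ - μ₀)/(s/√n) = (105.3 - 100)/(8/√21) = 3.036. df = 20, critical t = ±1.725. Reject H₀.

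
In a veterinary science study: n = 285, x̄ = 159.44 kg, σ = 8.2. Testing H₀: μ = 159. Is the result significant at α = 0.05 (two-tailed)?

z = (159.44 - 159)/(8.2/√285) = 0.906. Since |z| ≤ 1.96, not significant at α = 0.05.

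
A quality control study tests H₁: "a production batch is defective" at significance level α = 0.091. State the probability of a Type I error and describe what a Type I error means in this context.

P(Type I error) = α = 0.091. A Type I error is rejecting H₀ when H₀ is actually true (false positive) — here, concluding that a production batch is defective when in fact this is not the case. Consequence: scrapping a good batch — wasted material and cost for no reason.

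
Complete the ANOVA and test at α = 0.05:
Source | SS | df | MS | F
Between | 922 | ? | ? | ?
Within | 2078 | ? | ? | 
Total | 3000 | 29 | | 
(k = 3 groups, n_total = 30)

df_between = 2, df_within = 27. MS_between = 461.0, MS_within = 76.96. F = 5.99, F_crit ≈ 3.354. Reject H₀.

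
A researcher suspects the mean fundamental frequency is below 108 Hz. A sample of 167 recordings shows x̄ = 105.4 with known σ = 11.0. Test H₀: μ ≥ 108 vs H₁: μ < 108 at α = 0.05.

z = -3.054. Critical value: -1.645. Reject H₀.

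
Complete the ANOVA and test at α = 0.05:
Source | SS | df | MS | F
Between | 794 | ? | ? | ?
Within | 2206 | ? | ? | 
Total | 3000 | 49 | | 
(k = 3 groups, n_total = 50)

df_between = 2, df_within = 47. MS_between = 397.0, MS_within = 46.94. F = 8.458, F_crit ≈ 3.195. Reject H₀.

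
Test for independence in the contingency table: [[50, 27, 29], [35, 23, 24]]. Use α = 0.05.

χ² = 0.381. df = 2, critical = 5.991. Fail to reject H₀. No evidence of dependence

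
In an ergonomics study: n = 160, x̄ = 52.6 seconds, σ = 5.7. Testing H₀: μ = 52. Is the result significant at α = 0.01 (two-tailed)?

z = (52.6 - 52)/(5.7/√160) = 1.331. Since |z| ≤ 2.576, not significant at α = 0.01.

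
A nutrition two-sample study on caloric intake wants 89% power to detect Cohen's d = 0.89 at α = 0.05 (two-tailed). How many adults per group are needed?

z_{α/2} = 1.96, z_β = Φ⁻¹(0.89) = 1.227. For large effect (d = 0.89): n per group = 2(z_{α/2} + z_β)²/d² = 2(1.96 + 1.227)²/0.89² = 25.6 → 26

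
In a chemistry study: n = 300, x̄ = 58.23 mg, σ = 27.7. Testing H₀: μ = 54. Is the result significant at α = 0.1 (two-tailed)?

z = (58.23 - 54)/(27.7/√300) = 2.645. Since |z| > 1.645, significant at α = 0.1.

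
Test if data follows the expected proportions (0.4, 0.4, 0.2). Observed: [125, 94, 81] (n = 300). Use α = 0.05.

Expected: [120.0, 120.0, 60.0]. χ² = 13.192. df = 2, critical = 5.991. Reject H₀.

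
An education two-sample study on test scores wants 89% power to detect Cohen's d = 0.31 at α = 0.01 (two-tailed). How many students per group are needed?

z_{α/2} = 2.576, z_β = Φ⁻¹(0.89) = 1.227. For small effect (d = 0.31): n per group = 2(z_{α/2} + z_β)²/d² = 2(2.576 + 1.227)²/0.31² = 301.0 → 301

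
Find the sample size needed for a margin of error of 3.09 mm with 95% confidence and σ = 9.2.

n = (z*σ/E)² = (1.96×9.2/3.09)² = 34.1 → n = 35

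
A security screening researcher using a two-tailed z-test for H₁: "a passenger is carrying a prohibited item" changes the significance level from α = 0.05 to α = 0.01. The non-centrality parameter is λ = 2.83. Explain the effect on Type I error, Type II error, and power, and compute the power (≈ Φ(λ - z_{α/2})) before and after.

Decreasing α from 0.05 to 0.01:
• Type I error rate decreases (α is the Type I rate by definition).
• Critical value moves from z_{α/2} = 1.96 to 2.576, so power = Φ(λ - z_{α/2}) goes from Φ(2.83 - 1.96) = 0.808 to Φ(2.83 - 2.576) = 0.6.
• Type II error rate β = 1 - power therefore increases (0.192 → 0.4).
Appropriate when false positives are costly — here, detaining an innocent passenger — delay and inconvenience.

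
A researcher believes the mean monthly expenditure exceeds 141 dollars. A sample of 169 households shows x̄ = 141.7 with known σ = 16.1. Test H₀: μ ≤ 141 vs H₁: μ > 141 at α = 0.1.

z = 0.565. Critical value: 1.28. Fail to reject H₀.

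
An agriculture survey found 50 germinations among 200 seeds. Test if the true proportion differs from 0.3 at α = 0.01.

p̂ = 0.25, p₀ = 0.3. z = (p̂ - p₀)/√(p₀(1-p₀)/n) = -1.543. Critical: ±2.576. Fail to reject H₀.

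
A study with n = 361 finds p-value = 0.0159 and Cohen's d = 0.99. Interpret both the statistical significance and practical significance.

Statistically significant (p = 0.0159 < 0.05). Cohen's d = 0.99 indicates a large effect size. Both statistical and practical significance should be considered.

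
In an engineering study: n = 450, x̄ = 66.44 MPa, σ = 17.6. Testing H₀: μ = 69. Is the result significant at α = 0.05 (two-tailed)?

z = (66.44 - 69)/(17.6/√450) = -3.086. Since |z| > 1.96, significant at α = 0.05.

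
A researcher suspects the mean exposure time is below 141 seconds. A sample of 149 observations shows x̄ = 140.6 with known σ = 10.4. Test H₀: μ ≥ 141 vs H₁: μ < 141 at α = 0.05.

z = -0.469. Critical value: -1.645. Fail to reject H₀.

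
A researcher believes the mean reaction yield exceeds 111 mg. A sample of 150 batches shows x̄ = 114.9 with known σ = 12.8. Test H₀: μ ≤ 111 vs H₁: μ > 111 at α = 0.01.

z = 3.732. Critical value: 2.33. Reject H₀.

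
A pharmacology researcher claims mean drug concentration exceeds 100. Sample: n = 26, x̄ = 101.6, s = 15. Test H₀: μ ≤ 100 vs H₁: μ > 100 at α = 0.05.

t = (101.6 - 100)/(15/√26) = 0.544, df = 25. Critical t = 1.708. Fail to reject H₀.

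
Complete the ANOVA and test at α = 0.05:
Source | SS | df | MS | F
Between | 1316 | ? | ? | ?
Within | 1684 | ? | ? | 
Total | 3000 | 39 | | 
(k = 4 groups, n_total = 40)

df_between = 3, df_within = 36. MS_between = 438.67, MS_within = 46.78. F = 9.378, F_crit ≈ 2.866. Reject H₀.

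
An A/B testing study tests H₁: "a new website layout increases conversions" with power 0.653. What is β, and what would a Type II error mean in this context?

β = 1 - power = 1 - 0.653 = 0.347. A Type II error is failing to reject H₀ when H₀ is false (false negative) — here, failing to conclude that a new website layout increases conversions when in fact it is true. Consequence: discarding a layout that would have improved conversions — lost revenue.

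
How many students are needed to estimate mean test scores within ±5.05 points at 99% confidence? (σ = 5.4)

n = (z*σ/E)² = (2.576×5.4/5.05)² = 7.6 → n = 8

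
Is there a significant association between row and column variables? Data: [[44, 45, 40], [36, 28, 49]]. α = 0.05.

χ² = 4.631. df = 2, critical = 5.991. Fail to reject H₀. No evidence of dependence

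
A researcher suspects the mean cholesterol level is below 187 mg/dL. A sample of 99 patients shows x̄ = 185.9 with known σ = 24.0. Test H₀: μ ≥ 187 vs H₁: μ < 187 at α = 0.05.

z = -0.456. Critical value: -1.645. Fail to reject H₀.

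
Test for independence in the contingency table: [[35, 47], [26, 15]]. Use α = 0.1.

χ² = 4.699. df = 1, critical = 2.706. Reject H₀. Variables are dependent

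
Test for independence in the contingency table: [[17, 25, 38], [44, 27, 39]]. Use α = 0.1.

χ² = 7.491. df = 2, critical = 4.605. Reject H₀. Variables are dependent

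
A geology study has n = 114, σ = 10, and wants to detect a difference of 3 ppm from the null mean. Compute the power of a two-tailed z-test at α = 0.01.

SE = σ/√n = 10/√114 = 0.937. Non-centrality λ = d/SE = 3/0.937 = 3.203. Power ≈ Φ(λ - z_{α/2}) = Φ(3.203 - 2.576) = Φ(0.627) = 0.735.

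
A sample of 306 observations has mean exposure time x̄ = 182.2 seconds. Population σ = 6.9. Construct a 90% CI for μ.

CI = x̄ ± z*(σ/√n) = 182.2 ± 1.645(6.9/√306) = 182.2 ± 0.65 = (181.55, 182.85)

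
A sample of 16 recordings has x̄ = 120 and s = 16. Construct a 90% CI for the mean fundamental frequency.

CI = x̄ ± t*(s/√n) = 120 ± 1.753(16/√16) = (112.99, 127.01)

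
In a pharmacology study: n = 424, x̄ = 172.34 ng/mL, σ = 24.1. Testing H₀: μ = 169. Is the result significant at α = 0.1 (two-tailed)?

z = (172.34 - 169)/(24.1/√424) = 2.854. Since |z| > 1.645, significant at α = 0.1.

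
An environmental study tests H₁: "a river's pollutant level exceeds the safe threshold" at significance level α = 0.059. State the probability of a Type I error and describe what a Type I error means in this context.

P(Type I error) = α = 0.059. A Type I error is rejecting H₀ when H₀ is actually true (false positive) — here, concluding that a river's pollutant level exceeds the safe threshold when in fact this is not the case. Consequence: shutting down a compliant factory unnecessarily.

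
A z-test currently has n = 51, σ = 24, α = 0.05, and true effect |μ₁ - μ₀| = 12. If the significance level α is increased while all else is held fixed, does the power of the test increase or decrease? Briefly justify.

Power increases: a larger α lowers the critical value, so more of the H₁ sampling distribution falls in the rejection region.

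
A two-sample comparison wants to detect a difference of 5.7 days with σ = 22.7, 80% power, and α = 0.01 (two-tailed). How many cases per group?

n per group = 2(z_α/2 + z_β)²σ²/d² = 2×(2.576 + 0.84)²×22.7²/5.7² = 370.1 → n = 371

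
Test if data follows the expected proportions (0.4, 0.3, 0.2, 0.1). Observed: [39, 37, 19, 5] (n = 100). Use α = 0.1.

Expected: [40.0, 30.0, 20.0, 10.0]. χ² = 4.208. df = 3, critical = 6.251. Fail to reject H₀.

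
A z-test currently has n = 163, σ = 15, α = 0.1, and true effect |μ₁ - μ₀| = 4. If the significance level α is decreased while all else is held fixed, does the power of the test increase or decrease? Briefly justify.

Power decreases: a smaller α raises the critical value, so less of the H₁ sampling distribution falls in the rejection region.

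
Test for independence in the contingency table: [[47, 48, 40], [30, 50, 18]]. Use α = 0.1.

χ² = 6.425. df = 2, critical = 4.605. Reject H₀. Variables are dependent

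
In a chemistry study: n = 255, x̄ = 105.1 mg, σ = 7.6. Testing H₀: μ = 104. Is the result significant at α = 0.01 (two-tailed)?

z = (105.1 - 104)/(7.6/√255) = 2.311. Since |z| ≤ 2.576, not significant at α = 0.01.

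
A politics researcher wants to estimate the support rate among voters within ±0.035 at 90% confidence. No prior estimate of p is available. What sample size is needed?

Conservative approach: use p = 0.5 (maximizes p(1-p) = 0.25). n = z²(0.25)/E² = 1.645²×0.25/0.035² = 552.2 → n = 553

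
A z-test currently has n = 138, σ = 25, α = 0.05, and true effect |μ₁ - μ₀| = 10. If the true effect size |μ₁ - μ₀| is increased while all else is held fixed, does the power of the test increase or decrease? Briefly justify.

Power increases: a larger true effect increases the non-centrality λ = |μ₁ - μ₀|/(σ/√n).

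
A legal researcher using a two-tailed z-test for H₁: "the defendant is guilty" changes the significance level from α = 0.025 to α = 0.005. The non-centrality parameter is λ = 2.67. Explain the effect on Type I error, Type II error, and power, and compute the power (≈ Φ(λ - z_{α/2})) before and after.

Decreasing α from 0.025 to 0.005:
• Type I error rate decreases (α is the Type I rate by definition).
• Critical value moves from z_{α/2} = 2.241 to 2.807, so power = Φ(λ - z_{α/2}) goes from Φ(2.67 - 2.241) = 0.666 to Φ(2.67 - 2.807) = 0.446.
• Type II error rate β = 1 - power therefore increases (0.334 → 0.554).
Appropriate when false positives are costly — here, convicting an innocent person.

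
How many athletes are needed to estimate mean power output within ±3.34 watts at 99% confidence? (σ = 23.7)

n = (z*σ/E)² = (2.576×23.7/3.34)² = 334.1 → n = 335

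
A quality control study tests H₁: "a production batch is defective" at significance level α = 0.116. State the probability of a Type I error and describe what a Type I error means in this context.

P(Type I error) = α = 0.116. A Type I error is rejecting H₀ when H₀ is actually true (false positive) — here, concluding that a production batch is defective when in fact this is not the case. Consequence: scrapping a good batch — wasted material and cost for no reason.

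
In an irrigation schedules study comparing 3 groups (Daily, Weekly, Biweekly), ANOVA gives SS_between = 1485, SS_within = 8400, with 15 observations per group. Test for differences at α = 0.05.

df_between = 2, df_within = 42. F = MS_between/MS_within = 742.5/200.0 = 3.712. F_crit ≈ 3.22. Reject H₀. At least one mean differs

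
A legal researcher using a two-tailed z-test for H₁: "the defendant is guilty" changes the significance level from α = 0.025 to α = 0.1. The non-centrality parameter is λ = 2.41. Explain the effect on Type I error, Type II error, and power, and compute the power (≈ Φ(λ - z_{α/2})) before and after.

Increasing α from 0.025 to 0.1:
• Type I error rate increases (α is the Type I rate by definition).
• Critical value moves from z_{α/2} = 2.241 to 1.645, so power = Φ(λ - z_{α/2}) goes from Φ(2.41 - 2.241) = 0.567 to Φ(2.41 - 1.645) = 0.778.
• Type II error rate β = 1 - power therefore decreases (0.433 → 0.222).
Appropriate when false negatives are costly — here, acquitting a guilty person.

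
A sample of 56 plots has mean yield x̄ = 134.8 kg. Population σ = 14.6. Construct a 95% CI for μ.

CI = x̄ ± z*(σ/√n) = 134.8 ± 1.96(14.6/√56) = 134.8 ± 3.82 = (130.98, 138.62)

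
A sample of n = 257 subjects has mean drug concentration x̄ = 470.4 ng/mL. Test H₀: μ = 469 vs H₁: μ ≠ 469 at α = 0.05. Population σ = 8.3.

z = (x̄ - μ₀)/(σ/√n) = (470.4 - 469)/(8.3/√257) = 2.704. Critical value: ±1.96. Since |2.704| > 1.96, Reject H₀.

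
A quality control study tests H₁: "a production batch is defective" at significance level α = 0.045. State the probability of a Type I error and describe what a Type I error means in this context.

P(Type I error) = α = 0.045. A Type I error is rejecting H₀ when H₀ is actually true (false positive) — here, concluding that a production batch is defective when in fact this is not the case. Consequence: scrapping a good batch — wasted material and cost for no reason.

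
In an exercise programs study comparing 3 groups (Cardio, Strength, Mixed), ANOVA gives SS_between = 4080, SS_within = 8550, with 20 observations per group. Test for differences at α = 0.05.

df_between = 2, df_within = 57. F = MS_between/MS_within = 2040.0/150.0 = 13.6. F_crit ≈ 3.159. Reject H₀. At least one mean differs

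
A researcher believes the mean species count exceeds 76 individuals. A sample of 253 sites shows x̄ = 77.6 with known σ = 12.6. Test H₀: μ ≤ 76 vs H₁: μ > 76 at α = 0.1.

z = 2.02. Critical value: 1.28. Reject H₀.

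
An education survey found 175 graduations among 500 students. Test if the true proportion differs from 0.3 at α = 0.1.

p̂ = 0.35, p₀ = 0.3. z = (p̂ - p₀)/√(p₀(1-p₀)/n) = 2.44. Critical: ±1.645. Reject H₀.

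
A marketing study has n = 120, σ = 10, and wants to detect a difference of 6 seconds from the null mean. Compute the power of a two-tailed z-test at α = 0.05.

SE = σ/√n = 10/√120 = 0.913. Non-centrality λ = d/SE = 6/0.913 = 6.573. Power ≈ Φ(λ - z_{α/2}) = Φ(6.573 - 1.96) = Φ(4.613) = 1.0.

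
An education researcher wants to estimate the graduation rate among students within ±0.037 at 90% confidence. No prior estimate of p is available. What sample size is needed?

Conservative approach: use p = 0.5 (maximizes p(1-p) = 0.25). n = z²(0.25)/E² = 1.645²×0.25/0.037² = 494.2 → n = 495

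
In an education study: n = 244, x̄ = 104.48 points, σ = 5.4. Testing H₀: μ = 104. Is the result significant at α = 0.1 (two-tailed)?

z = (104.48 - 104)/(5.4/√244) = 1.388. Since |z| ≤ 1.645, not significant at α = 0.1.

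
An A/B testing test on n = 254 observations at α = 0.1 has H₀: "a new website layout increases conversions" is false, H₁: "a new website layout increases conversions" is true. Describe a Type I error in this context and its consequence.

Type I error: rejecting H₀ when it is true — concluding that a new website layout increases conversions when in fact it is not. Consequence: rolling out a layout that doesn't actually help — wasted engineering effort.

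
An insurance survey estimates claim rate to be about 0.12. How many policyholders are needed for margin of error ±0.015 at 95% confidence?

n = z²p(1-p)/E² = 1.96²×0.12×0.88/0.015² = 1803.0 → n = 1803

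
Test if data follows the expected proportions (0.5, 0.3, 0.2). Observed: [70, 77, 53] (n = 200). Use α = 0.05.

Expected: [100.0, 60.0, 40.0]. χ² = 18.042. df = 2, critical = 5.991. Reject H₀.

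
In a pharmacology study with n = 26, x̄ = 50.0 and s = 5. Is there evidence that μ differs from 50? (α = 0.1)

t = (x̄ - μ₀)/(s/√n) = (50.0 - 50)/(5/√26) = 0.0. df = 25, critical t = ±1.708. Fail to reject H₀.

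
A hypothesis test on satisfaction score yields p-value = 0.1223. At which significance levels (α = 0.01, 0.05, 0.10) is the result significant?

p = 0.1223. Not significant at any of the given levels.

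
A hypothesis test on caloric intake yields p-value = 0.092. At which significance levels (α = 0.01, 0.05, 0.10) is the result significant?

p = 0.092. Significant at: α = 0.1.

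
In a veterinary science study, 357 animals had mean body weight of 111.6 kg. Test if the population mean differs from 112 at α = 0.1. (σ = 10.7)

z = (x̄ - μ₀)/(σ/√n) = (111.6 - 112)/(10.7/√357) = -0.706. Critical value: ±1.645. Since |-0.706| ≤ 1.645, Fail to reject H₀.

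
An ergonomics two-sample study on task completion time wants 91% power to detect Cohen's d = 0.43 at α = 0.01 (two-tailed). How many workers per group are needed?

z_{α/2} = 2.576, z_β = Φ⁻¹(0.91) = 1.341. For small effect (d = 0.43): n per group = 2(z_{α/2} + z_β)²/d² = 2(2.576 + 1.341)²/0.43² = 166.0 → 166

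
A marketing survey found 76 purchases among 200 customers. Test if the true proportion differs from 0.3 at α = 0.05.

p̂ = 0.38, p₀ = 0.3. z = (p̂ - p₀)/√(p₀(1-p₀)/n) = 2.469. Critical: ±1.96. Reject H₀.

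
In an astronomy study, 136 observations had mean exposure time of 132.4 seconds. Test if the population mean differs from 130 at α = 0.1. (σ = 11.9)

z = (x̄ - μ₀)/(σ/√n) = (132.4 - 130)/(11.9/√136) = 2.352. Critical value: ±1.645. Since |2.352| > 1.645, Reject H₀.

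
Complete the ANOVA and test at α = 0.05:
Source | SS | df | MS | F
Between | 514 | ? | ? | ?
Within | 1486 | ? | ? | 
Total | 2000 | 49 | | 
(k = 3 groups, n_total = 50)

df_between = 2, df_within = 47. MS_between = 257.0, MS_within = 31.62. F = 8.129, F_crit ≈ 3.195. Reject H₀.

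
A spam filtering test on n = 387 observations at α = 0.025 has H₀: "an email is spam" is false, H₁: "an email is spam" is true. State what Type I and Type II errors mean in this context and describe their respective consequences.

Type I (false positive): concluding that an email is spam when it is not — a legitimate email is sent to the spam folder and the user misses it. Type II (false negative): failing to conclude that an email is spam when it is — a spam email lands in the inbox. Which is costlier depends on domain priorities and is a judgement call rather than a statistical fact.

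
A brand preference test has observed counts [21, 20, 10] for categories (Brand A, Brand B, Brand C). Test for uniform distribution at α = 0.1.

Expected = 17 each. χ² = Σ(O-E)²/E = 4.353. df = 2, critical value = 4.605. Fail to reject H₀.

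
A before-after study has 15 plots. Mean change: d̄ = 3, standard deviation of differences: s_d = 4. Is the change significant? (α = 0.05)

t = d̄/(s_d/√n) = 3/(4/√15) = 2.905. df = 14, critical t = ±2.145. Reject H₀.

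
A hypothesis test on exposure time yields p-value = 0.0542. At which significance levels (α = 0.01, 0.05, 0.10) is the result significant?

p = 0.0542. Significant at: α = 0.1.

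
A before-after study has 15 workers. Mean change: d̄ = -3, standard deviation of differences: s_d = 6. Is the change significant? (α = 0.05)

t = d̄/(s_d/√n) = -3/(6/√15) = -1.936. df = 14, critical t = ±2.145. Fail to reject H₀.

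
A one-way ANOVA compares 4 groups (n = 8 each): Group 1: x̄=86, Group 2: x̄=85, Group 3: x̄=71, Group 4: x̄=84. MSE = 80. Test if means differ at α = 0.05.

Grand mean = 81.5. SS_between = 1192.0, MS_between = 397.33. F = 4.967, F_crit ≈ 2.947. Reject H₀.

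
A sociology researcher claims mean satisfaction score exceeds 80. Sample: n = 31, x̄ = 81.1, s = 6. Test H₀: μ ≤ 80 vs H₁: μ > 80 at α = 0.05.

t = (81.1 - 80)/(6/√31) = 1.021, df = 30. Critical t = 1.697. Fail to reject H₀.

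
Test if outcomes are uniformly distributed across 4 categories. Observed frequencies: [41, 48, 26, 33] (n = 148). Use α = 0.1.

Expected = 37 each. χ² = Σ(O-E)²/E = 7.405. df = 3, critical value = 6.251. Reject H₀.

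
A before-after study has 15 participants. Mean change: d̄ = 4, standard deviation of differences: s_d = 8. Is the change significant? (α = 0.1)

t = d̄/(s_d/√n) = 4/(8/√15) = 1.936. df = 14, critical t = ±1.761. Reject H₀.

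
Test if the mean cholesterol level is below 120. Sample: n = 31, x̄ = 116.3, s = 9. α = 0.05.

t = (116.3 - 120)/(9/√31) = -2.289, df = 30. Critical t = -1.697. Reject H₀.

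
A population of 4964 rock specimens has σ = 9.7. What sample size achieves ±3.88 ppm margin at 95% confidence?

Without FPC: n₀ = (1.96×9.7/3.88)² = 24.01. With FPC: n = n₀N/(n₀+N-1) = 23.9 → n = 24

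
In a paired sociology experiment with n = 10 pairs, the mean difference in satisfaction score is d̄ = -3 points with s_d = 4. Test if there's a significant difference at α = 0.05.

t = d̄/(s_d/√n) = -3/(4/√10) = -2.372. df = 9, critical t = ±2.262. Reject H₀.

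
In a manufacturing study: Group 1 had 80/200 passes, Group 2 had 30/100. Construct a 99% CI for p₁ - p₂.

p̂₁ = 0.4, p̂₂ = 0.3. Difference = 0.1. CI = (-0.048, 0.248)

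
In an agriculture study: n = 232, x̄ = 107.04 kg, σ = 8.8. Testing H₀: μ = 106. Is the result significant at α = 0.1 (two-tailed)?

z = (107.04 - 106)/(8.8/√232) = 1.8. Since |z| > 1.645, significant at α = 0.1.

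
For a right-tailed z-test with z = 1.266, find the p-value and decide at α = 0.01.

p = P(Z > 1.266) = 1 - Φ(1.266) ≈ 0.1028. Since p ≥ 0.01, fail to reject H₀ (not significant) at α = 0.01.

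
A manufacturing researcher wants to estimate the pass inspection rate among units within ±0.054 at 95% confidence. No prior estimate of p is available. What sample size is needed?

Conservative approach: use p = 0.5 (maximizes p(1-p) = 0.25). n = z²(0.25)/E² = 1.96²×0.25/0.054² = 329.4 → n = 330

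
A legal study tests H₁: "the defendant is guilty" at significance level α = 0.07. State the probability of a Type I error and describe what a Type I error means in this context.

P(Type I error) = α = 0.07. A Type I error is rejecting H₀ when H₀ is actually true (false positive) — here, concluding that the defendant is guilty when in fact this is not the case. Consequence: convicting an innocent person.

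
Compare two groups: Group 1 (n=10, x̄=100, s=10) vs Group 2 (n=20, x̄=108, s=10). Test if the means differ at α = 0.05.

Pooled sp = 10.0. t = -2.066, df = 28. Critical t = ±2.048. Reject H₀.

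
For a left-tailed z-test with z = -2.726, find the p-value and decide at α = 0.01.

p = P(Z < -2.726) = Φ(-2.726) ≈ 0.0032. Since p < 0.01, reject H₀ (significant) at α = 0.01.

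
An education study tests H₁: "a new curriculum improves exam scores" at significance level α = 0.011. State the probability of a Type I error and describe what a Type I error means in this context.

P(Type I error) = α = 0.011. A Type I error is rejecting H₀ when H₀ is actually true (false positive) — here, concluding that a new curriculum improves exam scores when in fact this is not the case. Consequence: adopting a curriculum that gives no real benefit — disruption for nothing.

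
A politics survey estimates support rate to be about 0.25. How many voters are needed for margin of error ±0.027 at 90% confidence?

n = z²p(1-p)/E² = 1.645²×0.25×0.75/0.027² = 696.0 → n = 696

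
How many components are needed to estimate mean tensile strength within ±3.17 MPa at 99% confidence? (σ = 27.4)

n = (z*σ/E)² = (2.576×27.4/3.17)² = 495.8 → n = 496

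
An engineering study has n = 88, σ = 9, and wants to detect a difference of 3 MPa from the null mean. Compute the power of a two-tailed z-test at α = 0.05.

SE = σ/√n = 9/√88 = 0.959. Non-centrality λ = d/SE = 3/0.959 = 3.127. Power ≈ Φ(λ - z_{α/2}) = Φ(3.127 - 1.96) = Φ(1.167) = 0.878.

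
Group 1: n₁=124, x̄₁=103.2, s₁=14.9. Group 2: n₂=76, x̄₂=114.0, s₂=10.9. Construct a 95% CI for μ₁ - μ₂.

Difference = -10.8. SE = √(14.9²/124 + 10.9²/76) = 1.831. CI = (-14.39, -7.21)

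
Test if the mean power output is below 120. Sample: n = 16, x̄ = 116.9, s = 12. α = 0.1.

t = (116.9 - 120)/(12/√16) = -1.033, df = 15. Critical t = -1.341. Fail to reject H₀.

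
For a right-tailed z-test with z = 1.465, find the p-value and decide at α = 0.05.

p = P(Z > 1.465) = 1 - Φ(1.465) ≈ 0.0715. Since p ≥ 0.05, fail to reject H₀ (not significant) at α = 0.05.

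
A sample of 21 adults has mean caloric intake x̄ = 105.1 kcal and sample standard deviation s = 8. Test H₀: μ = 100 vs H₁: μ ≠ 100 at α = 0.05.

t = (x̄ - μ₀)/(s/√n) = (105.1 - 100)/(8/√21) = 2.921. df = 20, critical t = ±2.086. Reject H₀.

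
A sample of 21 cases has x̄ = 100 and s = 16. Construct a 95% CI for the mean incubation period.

CI = x̄ ± t*(s/√n) = 100 ± 2.086(16/√21) = (92.72, 107.28)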